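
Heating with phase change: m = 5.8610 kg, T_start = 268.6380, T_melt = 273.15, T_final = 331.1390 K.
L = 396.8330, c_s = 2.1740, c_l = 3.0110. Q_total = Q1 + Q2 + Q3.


Q1 (sensible, solid) = 5.8610 * 2.1740 * 4.5120 = 57.4911 kJ
Q2 (latent) = 5.8610 * 396.8330 = 2325.8382 kJ
Q3 (sensible, liquid) = 5.8610 * 3.0110 * 57.9890 = 1023.3592 kJ
Q_total = 3406.6885 kJ

3406.6885 kJ


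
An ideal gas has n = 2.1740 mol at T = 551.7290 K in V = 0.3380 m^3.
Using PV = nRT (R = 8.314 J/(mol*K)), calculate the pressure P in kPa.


P = nRT/V = 2.1740 * 8.314 * 551.7290 / 0.3380
= 9972.3008 / 0.3380 = 29503.8487 Pa = 29.5038 kPa

29.5038 kPa


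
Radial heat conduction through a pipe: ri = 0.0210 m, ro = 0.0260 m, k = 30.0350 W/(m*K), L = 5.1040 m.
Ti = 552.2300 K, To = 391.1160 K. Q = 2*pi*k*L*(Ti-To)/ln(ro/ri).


dT = 161.1140 K
ln(ro/ri) = 0.2136
Q = 2*pi*30.0350*5.1040*161.1140 / 0.2136 = 726612.5001 W

726612.5001 W


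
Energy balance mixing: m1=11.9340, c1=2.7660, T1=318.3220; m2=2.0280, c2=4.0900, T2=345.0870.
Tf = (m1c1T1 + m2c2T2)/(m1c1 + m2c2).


num = 13369.9633
den = 41.3040
Tf = 323.6969 K

323.6969 K


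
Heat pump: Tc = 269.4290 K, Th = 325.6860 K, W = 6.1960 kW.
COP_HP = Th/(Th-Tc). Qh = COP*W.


COP = 325.6860 / 56.2570 = 5.7893
Qh = 5.7893 * 6.1960 = 35.8702 kW

COP = 5.7893, Qh = 35.8702 kW


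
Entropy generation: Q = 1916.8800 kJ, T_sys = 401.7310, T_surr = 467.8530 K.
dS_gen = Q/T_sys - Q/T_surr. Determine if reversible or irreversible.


dS_sys = 1916.8800/401.7310 = 4.7716 kJ/K
dS_surr = -1916.8800/467.8530 = -4.0972 kJ/K
dS_gen = 4.7716 - 4.0972 = 0.6744 kJ/K (irreversible)

dS_gen = 0.6744 kJ/K, irreversible


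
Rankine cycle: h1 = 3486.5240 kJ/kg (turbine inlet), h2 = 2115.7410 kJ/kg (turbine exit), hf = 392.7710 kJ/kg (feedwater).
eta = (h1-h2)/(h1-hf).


W = 1370.7830 kJ/kg
Q_in = 3093.7530 kJ/kg
eta = 0.4431 = 44.3081%

eta = 44.3081%


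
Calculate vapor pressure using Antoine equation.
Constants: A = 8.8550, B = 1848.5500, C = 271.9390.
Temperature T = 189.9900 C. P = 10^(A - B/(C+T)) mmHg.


C+T = 461.9290
B/(C+T) = 4.0018
log10(P) = 8.8550 - 4.0018 = 4.8532
P = 10^4.8532 = 71317.2400 mmHg

71317.2400 mmHg


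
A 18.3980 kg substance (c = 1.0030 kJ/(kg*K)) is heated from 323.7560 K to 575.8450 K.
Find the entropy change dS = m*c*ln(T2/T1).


T2/T1 = 1.7786
ln(T2/T1) = 0.5758
dS = 18.3980 * 1.0030 * 0.5758 = 10.6262 kJ/K

10.6262 kJ/K


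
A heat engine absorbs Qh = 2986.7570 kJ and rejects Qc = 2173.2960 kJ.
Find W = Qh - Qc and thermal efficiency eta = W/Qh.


W = 2986.7570 - 2173.2960 = 813.4610 kJ
eta = 813.4610 / 2986.7570 = 0.2724 = 27.2356%

W = 813.4610 kJ, eta = 27.2356%


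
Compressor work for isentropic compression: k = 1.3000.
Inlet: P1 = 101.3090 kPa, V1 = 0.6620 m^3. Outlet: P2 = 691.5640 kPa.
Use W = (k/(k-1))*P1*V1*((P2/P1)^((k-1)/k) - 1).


(k-1)/k = 0.2308
(P2/P1)^exp = 1.5578
W = 4.3333 * 101.3090 * 0.6620 * (1.5578 - 1) = 162.1009 kJ

162.1009 kJ


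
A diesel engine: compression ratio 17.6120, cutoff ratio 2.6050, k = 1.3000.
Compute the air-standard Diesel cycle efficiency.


r^(k-1) = 2.3645
rc^k = 3.4718
eta = 0.4990 = 49.8991%

49.8991%


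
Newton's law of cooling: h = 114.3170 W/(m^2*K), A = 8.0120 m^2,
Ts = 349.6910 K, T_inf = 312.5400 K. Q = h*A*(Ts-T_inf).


dT = 37.1510 K
Q = 114.3170 * 8.0120 * 37.1510 = 34026.8908 W

34026.8908 W


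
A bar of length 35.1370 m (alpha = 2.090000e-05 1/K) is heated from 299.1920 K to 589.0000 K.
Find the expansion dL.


dT = 289.8080 K
dL = 2.090000e-05 * 35.1370 * 289.8080 = 0.212824 m
L_final = 35.349824 m

dL = 0.212824 m


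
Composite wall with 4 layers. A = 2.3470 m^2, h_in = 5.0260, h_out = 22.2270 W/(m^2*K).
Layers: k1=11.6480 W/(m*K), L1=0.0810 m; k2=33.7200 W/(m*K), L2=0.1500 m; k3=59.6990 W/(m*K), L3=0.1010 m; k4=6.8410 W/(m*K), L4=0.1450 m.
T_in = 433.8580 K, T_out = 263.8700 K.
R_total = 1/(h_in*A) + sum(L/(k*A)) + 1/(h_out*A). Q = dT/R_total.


R_conv_in = 1/(5.0260*2.3470) = 0.0848
R_1 = 0.0810/(11.6480*2.3470) = 0.0030
R_2 = 0.1500/(33.7200*2.3470) = 0.0019
R_3 = 0.1010/(59.6990*2.3470) = 0.0007
R_4 = 0.1450/(6.8410*2.3470) = 0.0090
R_conv_out = 1/(22.2270*2.3470) = 0.0192
R_total = 0.1186 K/W
Q = 169.9880 / 0.1186 = 1433.8476 W

R_total = 0.1186 K/W, Q = 1433.8476 W


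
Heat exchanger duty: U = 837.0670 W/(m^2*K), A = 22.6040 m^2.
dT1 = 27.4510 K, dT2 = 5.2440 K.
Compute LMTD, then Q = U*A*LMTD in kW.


LMTD = 13.4155 K
Q = 837.0670 * 22.6040 * 13.4155 = 253836.4389 W = 253.8364 kW

253.8364 kW


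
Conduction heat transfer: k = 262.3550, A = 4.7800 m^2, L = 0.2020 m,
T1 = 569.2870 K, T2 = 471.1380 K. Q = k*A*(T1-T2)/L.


dT = 98.1490 K
Q = 262.3550 * 4.7800 * 98.1490 / 0.2020 = 609328.8647 W

609328.8647 W


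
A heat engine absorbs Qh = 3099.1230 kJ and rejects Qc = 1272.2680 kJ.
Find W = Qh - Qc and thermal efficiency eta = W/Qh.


W = 3099.1230 - 1272.2680 = 1826.8550 kJ
eta = 1826.8550 / 3099.1230 = 0.5895 = 58.9475%

W = 1826.8550 kJ, eta = 58.9475%


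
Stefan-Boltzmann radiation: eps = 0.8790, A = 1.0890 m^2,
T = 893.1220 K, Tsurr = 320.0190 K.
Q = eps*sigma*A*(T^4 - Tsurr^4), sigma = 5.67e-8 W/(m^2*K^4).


T^4 = 6.3627e+11
Tsurr^4 = 1.0488e+10
Q = 0.8790 * 5.67e-8 * 1.0890 * 6.2578e+11 = 33964.4384 W

33964.4384 W


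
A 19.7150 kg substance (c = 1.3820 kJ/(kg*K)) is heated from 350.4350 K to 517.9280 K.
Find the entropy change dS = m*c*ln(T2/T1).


T2/T1 = 1.4780
ln(T2/T1) = 0.3907
dS = 19.7150 * 1.3820 * 0.3907 = 10.6440 kJ/K

10.6440 kJ/K


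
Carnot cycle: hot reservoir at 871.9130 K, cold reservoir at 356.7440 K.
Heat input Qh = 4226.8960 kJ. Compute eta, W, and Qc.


eta = 1 - 356.7440/871.9130 = 0.5908
W = 0.5908 * 4226.8960 = 2497.4576 kJ
Qc = 4226.8960 - 2497.4576 = 1729.4384 kJ

eta = 59.0849%, W = 2497.4576 kJ, Qc = 1729.4384 kJ


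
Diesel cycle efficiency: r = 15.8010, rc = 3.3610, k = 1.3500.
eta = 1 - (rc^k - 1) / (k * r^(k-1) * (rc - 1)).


r^(k-1) = 2.6275
rc^k = 5.1373
eta = 0.5060 = 50.5980%

50.5980%


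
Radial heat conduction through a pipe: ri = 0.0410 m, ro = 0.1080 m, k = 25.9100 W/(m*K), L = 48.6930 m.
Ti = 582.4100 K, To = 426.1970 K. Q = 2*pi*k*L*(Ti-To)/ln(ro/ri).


dT = 156.2130 K
ln(ro/ri) = 0.9686
Q = 2*pi*25.9100*48.6930*156.2130 / 0.9686 = 1278512.0740 W

1278512.0740 W


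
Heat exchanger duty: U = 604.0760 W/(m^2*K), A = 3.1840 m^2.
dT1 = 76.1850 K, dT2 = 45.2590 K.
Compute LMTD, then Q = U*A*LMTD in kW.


LMTD = 59.3859 K
Q = 604.0760 * 3.1840 * 59.3859 = 114221.5981 W = 114.2216 kW

114.2216 kW


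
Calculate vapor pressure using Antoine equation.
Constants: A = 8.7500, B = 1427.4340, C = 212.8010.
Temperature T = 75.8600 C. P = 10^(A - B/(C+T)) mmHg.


C+T = 288.6610
B/(C+T) = 4.9450
log10(P) = 8.7500 - 4.9450 = 3.8050
P = 10^3.8050 = 6382.3622 mmHg

6382.3622 mmHg


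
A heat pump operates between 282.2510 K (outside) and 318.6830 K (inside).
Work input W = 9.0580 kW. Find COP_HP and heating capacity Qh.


COP = 318.6830 / 36.4320 = 8.7473
Qh = 8.7473 * 9.0580 = 79.2334 kW

COP = 8.7473, Qh = 79.2334 kW


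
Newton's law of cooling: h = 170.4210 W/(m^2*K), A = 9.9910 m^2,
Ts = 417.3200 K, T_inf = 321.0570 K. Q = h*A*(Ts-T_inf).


dT = 96.2630 K
Q = 170.4210 * 9.9910 * 96.2630 = 163904.7201 W

163904.7201 W


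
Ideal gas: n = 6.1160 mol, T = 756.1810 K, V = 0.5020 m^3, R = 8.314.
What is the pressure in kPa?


P = nRT/V = 6.1160 * 8.314 * 756.1810 / 0.5020
= 38450.6121 / 0.5020 = 76594.8448 Pa = 76.5948 kPa

76.5948 kPa


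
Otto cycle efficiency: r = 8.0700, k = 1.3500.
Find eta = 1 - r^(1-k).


r^(k-1) = 2.0769
eta = 1 - 1/2.0769 = 0.5185 = 51.8502%

51.8502%


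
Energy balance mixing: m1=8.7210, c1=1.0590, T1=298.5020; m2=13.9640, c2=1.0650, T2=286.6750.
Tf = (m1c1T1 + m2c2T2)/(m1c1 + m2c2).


num = 7020.1600
den = 24.1072
Tf = 291.2060 K

291.2060 K


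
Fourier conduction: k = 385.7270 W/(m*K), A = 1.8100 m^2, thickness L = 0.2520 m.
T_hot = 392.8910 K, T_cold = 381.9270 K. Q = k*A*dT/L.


dT = 10.9640 K
Q = 385.7270 * 1.8100 * 10.9640 / 0.2520 = 30375.7563 W

30375.7563 W


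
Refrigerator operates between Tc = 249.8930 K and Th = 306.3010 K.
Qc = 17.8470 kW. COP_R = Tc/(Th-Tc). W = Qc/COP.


COP = 249.8930 / 56.4080 = 4.4301
W = 17.8470 / 4.4301 = 4.0286 kW

COP = 4.4301, W = 4.0286 kW


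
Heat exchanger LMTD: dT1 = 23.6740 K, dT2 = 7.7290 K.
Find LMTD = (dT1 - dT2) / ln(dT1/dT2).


dT1/dT2 = 3.0630
ln(dT1/dT2) = 1.1194
LMTD = 15.9450 / 1.1194 = 14.2443 K

14.2443 K


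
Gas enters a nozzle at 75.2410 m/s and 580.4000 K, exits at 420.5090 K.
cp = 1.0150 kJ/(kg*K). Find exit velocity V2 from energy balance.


dT = 159.8910 K
2*cp*1000*dT = 324578.7300
V1^2 = 5661.2081
V2 = sqrt(330239.9381) = 574.6651 m/s

574.6651 m/s


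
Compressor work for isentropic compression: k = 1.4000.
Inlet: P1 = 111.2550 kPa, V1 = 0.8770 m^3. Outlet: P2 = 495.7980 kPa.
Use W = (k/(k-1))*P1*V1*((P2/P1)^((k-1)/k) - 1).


(k-1)/k = 0.2857
(P2/P1)^exp = 1.5326
W = 3.5000 * 111.2550 * 0.8770 * (1.5326 - 1) = 181.8760 kJ

181.8760 kJ


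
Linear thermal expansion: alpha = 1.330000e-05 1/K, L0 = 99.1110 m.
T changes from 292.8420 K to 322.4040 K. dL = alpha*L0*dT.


dT = 29.5620 K
dL = 1.330000e-05 * 99.1110 * 29.5620 = 0.038968 m
L_final = 99.149968 m

dL = 0.038968 m


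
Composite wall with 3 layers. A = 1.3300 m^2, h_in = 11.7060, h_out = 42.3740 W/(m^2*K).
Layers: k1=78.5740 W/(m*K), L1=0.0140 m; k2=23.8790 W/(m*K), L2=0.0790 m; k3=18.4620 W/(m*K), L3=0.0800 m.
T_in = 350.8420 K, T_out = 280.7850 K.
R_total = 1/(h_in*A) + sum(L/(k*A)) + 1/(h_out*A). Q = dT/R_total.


R_conv_in = 1/(11.7060*1.3300) = 0.0642
R_1 = 0.0140/(78.5740*1.3300) = 0.0001
R_2 = 0.0790/(23.8790*1.3300) = 0.0025
R_3 = 0.0800/(18.4620*1.3300) = 0.0033
R_conv_out = 1/(42.3740*1.3300) = 0.0177
R_total = 0.0879 K/W
Q = 70.0570 / 0.0879 = 797.4281 W

R_total = 0.0879 K/W, Q = 797.4281 W


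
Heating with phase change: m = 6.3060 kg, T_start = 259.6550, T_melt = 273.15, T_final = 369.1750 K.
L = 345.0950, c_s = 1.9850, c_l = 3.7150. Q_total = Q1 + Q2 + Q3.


Q1 (sensible, solid) = 6.3060 * 1.9850 * 13.4950 = 168.9224 kJ
Q2 (latent) = 6.3060 * 345.0950 = 2176.1691 kJ
Q3 (sensible, liquid) = 6.3060 * 3.7150 * 96.0250 = 2249.5575 kJ
Q_total = 4594.6490 kJ

4594.6490 kJ


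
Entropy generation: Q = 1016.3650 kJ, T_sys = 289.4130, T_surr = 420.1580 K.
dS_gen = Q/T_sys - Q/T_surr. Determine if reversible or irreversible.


dS_sys = 1016.3650/289.4130 = 3.5118 kJ/K
dS_surr = -1016.3650/420.1580 = -2.4190 kJ/K
dS_gen = 3.5118 - 2.4190 = 1.0928 kJ/K (irreversible)

dS_gen = 1.0928 kJ/K, irreversible


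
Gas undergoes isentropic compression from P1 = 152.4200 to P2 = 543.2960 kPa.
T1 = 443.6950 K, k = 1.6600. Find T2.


(k-1)/k = 0.3976
(P2/P1)^exp = 1.6576
T2 = 443.6950 * 1.6576 = 735.4485 K

735.4485 K


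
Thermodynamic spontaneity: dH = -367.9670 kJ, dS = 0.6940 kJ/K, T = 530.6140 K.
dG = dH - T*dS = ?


T*dS = 530.6140 * 0.6940 = 368.2461 kJ
dG = -367.9670 - 368.2461 = -736.2131 kJ (spontaneous)

dG = -736.2131 kJ, spontaneous


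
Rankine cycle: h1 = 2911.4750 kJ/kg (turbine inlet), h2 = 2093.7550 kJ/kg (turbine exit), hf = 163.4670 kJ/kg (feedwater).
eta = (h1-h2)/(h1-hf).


W = 817.7200 kJ/kg
Q_in = 2748.0080 kJ/kg
eta = 0.2976 = 29.7568%

eta = 29.7568%


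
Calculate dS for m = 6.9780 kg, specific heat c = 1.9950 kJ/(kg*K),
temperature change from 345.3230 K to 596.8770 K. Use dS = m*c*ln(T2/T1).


T2/T1 = 1.7285
ln(T2/T1) = 0.5472
dS = 6.9780 * 1.9950 * 0.5472 = 7.6181 kJ/K

7.6181 kJ/K


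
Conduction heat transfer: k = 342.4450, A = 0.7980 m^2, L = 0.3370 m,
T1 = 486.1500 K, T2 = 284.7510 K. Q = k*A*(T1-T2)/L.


dT = 201.3990 K
Q = 342.4450 * 0.7980 * 201.3990 / 0.3370 = 163313.1403 W

163313.1403 W


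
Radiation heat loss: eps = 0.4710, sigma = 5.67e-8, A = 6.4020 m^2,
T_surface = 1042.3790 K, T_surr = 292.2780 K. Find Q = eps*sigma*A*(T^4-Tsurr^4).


T^4 = 1.1806e+12
Tsurr^4 = 7.2977e+09
Q = 0.4710 * 5.67e-8 * 6.4020 * 1.1733e+12 = 200599.2943 W

200599.2943 W


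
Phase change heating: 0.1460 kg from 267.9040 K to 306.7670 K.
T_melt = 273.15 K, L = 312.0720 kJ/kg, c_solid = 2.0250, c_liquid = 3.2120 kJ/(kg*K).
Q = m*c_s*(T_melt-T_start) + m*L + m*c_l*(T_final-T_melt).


Q1 (sensible, solid) = 0.1460 * 2.0250 * 5.2460 = 1.5510 kJ
Q2 (latent) = 0.1460 * 312.0720 = 45.5625 kJ
Q3 (sensible, liquid) = 0.1460 * 3.2120 * 33.6170 = 15.7648 kJ
Q_total = 62.8783 kJ

62.8783 kJ


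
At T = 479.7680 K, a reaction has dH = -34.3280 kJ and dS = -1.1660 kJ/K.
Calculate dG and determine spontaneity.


T*dS = 479.7680 * -1.1660 = -559.4095 kJ
dG = -34.3280 + 559.4095 = 525.0815 kJ (non-spontaneous)

dG = 525.0815 kJ, non-spontaneous


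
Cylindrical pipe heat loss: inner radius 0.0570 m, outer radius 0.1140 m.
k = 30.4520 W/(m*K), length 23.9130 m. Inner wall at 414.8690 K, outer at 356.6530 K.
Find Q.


dT = 58.2160 K
ln(ro/ri) = 0.6931
Q = 2*pi*30.4520*23.9130*58.2160 / 0.6931 = 384279.0021 W

384279.0021 W


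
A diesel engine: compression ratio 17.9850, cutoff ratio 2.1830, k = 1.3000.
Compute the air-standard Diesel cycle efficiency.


r^(k-1) = 2.3794
rc^k = 2.7591
eta = 0.5193 = 51.9279%

51.9279%


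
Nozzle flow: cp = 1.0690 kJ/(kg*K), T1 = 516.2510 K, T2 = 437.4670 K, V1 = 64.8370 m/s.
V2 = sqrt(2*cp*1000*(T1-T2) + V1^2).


dT = 78.7840 K
2*cp*1000*dT = 168440.1920
V1^2 = 4203.8366
V2 = sqrt(172644.0286) = 415.5045 m/s

415.5045 m/s


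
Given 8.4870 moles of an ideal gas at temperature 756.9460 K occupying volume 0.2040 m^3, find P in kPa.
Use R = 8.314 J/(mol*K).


P = nRT/V = 8.4870 * 8.314 * 756.9460 / 0.2040
= 53410.8046 / 0.2040 = 261817.6698 Pa = 261.8177 kPa

261.8177 kPa


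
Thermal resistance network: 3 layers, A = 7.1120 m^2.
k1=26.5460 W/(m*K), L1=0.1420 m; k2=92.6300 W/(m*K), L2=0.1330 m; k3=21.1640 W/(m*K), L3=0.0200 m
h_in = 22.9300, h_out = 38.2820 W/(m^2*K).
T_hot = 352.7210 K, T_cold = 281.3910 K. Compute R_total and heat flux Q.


R_conv_in = 1/(22.9300*7.1120) = 0.0061
R_1 = 0.1420/(26.5460*7.1120) = 0.0008
R_2 = 0.1330/(92.6300*7.1120) = 0.0002
R_3 = 0.0200/(21.1640*7.1120) = 0.0001
R_conv_out = 1/(38.2820*7.1120) = 0.0037
R_total = 0.0109 K/W
Q = 71.3300 / 0.0109 = 6548.9236 W

R_total = 0.0109 K/W, Q = 6548.9236 W


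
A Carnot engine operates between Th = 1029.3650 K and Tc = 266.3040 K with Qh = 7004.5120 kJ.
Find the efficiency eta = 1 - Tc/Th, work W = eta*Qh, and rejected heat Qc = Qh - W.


eta = 1 - 266.3040/1029.3650 = 0.7413
W = 0.7413 * 7004.5120 = 5192.3952 kJ
Qc = 7004.5120 - 5192.3952 = 1812.1168 kJ

eta = 74.1293%, W = 5192.3952 kJ, Qc = 1812.1168 kJ


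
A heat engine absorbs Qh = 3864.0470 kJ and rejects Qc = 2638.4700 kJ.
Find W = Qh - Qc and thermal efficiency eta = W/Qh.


W = 3864.0470 - 2638.4700 = 1225.5770 kJ
eta = 1225.5770 / 3864.0470 = 0.3172 = 31.7174%

W = 1225.5770 kJ, eta = 31.7174%


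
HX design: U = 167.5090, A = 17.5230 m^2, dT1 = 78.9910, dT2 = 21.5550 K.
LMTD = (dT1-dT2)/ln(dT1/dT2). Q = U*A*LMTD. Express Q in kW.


LMTD = 44.2249 K
Q = 167.5090 * 17.5230 * 44.2249 = 129811.5157 W = 129.8115 kW

129.8115 kW


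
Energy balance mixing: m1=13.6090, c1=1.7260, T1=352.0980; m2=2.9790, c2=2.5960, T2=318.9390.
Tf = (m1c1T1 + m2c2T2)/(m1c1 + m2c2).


num = 10736.9868
den = 31.2226
Tf = 343.8849 K

343.8849 K


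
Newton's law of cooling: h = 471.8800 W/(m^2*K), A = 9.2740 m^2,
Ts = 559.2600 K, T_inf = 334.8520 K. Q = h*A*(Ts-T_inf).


dT = 224.4080 K
Q = 471.8800 * 9.2740 * 224.4080 = 982057.6826 W

982057.6826 W


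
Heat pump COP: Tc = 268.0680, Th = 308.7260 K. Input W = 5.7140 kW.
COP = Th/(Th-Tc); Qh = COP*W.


COP = 308.7260 / 40.6580 = 7.5932
Qh = 7.5932 * 5.7140 = 43.3878 kW

COP = 7.5932, Qh = 43.3878 kW


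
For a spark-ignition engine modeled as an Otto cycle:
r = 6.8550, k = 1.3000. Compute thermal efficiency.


r^(k-1) = 1.7816
eta = 1 - 1/1.7816 = 0.4387 = 43.8696%

43.8696%


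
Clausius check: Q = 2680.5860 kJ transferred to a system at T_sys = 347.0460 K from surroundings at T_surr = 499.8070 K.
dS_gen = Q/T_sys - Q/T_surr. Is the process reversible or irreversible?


dS_sys = 2680.5860/347.0460 = 7.7240 kJ/K
dS_surr = -2680.5860/499.8070 = -5.3632 kJ/K
dS_gen = 7.7240 - 5.3632 = 2.3608 kJ/K (irreversible)

dS_gen = 2.3608 kJ/K, irreversible


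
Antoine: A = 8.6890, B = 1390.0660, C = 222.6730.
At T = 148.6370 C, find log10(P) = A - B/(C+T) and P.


C+T = 371.3100
B/(C+T) = 3.7437
log10(P) = 8.6890 - 3.7437 = 4.9453
P = 10^4.9453 = 88169.7313 mmHg

88169.7313 mmHg


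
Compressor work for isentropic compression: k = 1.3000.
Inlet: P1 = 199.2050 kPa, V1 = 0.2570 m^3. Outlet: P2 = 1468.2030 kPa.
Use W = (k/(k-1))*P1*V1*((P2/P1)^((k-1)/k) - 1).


(k-1)/k = 0.2308
(P2/P1)^exp = 1.5856
W = 4.3333 * 199.2050 * 0.2570 * (1.5856 - 1) = 129.9105 kJ

129.9105 kJ


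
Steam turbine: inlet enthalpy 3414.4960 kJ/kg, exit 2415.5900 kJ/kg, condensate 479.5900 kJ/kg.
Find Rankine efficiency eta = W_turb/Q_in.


W = 998.9060 kJ/kg
Q_in = 2934.9060 kJ/kg
eta = 0.3404 = 34.0354%

eta = 34.0354%


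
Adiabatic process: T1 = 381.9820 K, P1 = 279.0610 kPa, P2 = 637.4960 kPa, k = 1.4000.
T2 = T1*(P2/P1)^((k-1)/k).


(k-1)/k = 0.2857
(P2/P1)^exp = 1.2662
T2 = 381.9820 * 1.2662 = 483.6720 K

483.6720 K


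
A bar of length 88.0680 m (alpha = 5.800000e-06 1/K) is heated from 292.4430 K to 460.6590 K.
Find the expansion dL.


dT = 168.2160 K
dL = 5.800000e-06 * 88.0680 * 168.2160 = 0.085924 m
L_final = 88.153924 m

dL = 0.085924 m


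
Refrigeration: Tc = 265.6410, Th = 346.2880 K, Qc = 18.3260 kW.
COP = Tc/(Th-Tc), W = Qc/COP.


COP = 265.6410 / 80.6470 = 3.2939
W = 18.3260 / 3.2939 = 5.5637 kW

COP = 3.2939, W = 5.5637 kW


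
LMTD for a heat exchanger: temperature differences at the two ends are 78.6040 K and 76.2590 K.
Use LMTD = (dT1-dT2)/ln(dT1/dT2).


dT1/dT2 = 1.0308
ln(dT1/dT2) = 0.0303
LMTD = 2.3450 / 0.0303 = 77.4256 K

77.4256 K


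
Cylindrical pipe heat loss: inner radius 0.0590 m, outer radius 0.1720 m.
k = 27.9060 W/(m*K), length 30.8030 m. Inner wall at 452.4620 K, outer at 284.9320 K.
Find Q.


dT = 167.5300 K
ln(ro/ri) = 1.0700
Q = 2*pi*27.9060*30.8030*167.5300 / 1.0700 = 845661.8227 W

845661.8227 W


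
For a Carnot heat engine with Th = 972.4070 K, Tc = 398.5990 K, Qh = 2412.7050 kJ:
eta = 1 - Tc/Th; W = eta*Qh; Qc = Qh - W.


eta = 1 - 398.5990/972.4070 = 0.5901
W = 0.5901 * 2412.7050 = 1423.7140 kJ
Qc = 2412.7050 - 1423.7140 = 988.9910 kJ

eta = 59.0090%, W = 1423.7140 kJ, Qc = 988.9910 kJ


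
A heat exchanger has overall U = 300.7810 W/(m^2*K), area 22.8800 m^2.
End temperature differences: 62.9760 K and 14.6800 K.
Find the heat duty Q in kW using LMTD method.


LMTD = 33.1642 K
Q = 300.7810 * 22.8800 * 33.1642 = 228231.9135 W = 228.2319 kW

228.2319 kW


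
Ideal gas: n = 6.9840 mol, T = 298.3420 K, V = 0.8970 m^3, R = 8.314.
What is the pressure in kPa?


P = nRT/V = 6.9840 * 8.314 * 298.3420 / 0.8970
= 17323.2211 / 0.8970 = 19312.3981 Pa = 19.3124 kPa

19.3124 kPa


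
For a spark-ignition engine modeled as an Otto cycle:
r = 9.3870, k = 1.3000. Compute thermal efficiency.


r^(k-1) = 1.9578
eta = 1 - 1/1.9578 = 0.4892 = 48.9211%

48.9211%


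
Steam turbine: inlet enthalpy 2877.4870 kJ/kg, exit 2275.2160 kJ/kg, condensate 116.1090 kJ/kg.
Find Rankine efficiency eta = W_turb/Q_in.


W = 602.2710 kJ/kg
Q_in = 2761.3780 kJ/kg
eta = 0.2181 = 21.8105%

eta = 21.8105%


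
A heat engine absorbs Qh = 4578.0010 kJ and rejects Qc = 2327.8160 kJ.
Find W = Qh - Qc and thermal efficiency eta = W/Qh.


W = 4578.0010 - 2327.8160 = 2250.1850 kJ
eta = 2250.1850 / 4578.0010 = 0.4915 = 49.1521%

W = 2250.1850 kJ, eta = 49.1521%


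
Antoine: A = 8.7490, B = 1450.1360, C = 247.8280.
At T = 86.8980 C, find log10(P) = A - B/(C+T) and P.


C+T = 334.7260
B/(C+T) = 4.3323
log10(P) = 8.7490 - 4.3323 = 4.4167
P = 10^4.4167 = 26103.1177 mmHg

26103.1177 mmHg


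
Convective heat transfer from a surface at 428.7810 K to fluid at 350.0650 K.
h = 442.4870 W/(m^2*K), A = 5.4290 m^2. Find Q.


dT = 78.7160 K
Q = 442.4870 * 5.4290 * 78.7160 = 189096.4495 W

189096.4495 W


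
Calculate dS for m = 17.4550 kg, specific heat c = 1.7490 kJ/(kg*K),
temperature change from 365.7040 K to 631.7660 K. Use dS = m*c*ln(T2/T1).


T2/T1 = 1.7275
ln(T2/T1) = 0.5467
dS = 17.4550 * 1.7490 * 0.5467 = 16.6899 kJ/K

16.6899 kJ/K


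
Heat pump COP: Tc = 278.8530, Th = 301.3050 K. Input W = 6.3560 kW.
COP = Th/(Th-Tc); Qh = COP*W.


COP = 301.3050 / 22.4520 = 13.4200
Qh = 13.4200 * 6.3560 = 85.2973 kW

COP = 13.4200, Qh = 85.2973 kW


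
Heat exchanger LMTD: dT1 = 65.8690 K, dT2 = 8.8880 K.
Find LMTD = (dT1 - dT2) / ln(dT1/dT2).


dT1/dT2 = 7.4110
ln(dT1/dT2) = 2.0030
LMTD = 56.9810 / 2.0030 = 28.4483 K

28.4483 K


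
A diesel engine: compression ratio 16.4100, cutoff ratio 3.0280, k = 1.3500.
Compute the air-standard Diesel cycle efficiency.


r^(k-1) = 2.6625
rc^k = 4.4623
eta = 0.5250 = 52.5018%

52.5018%


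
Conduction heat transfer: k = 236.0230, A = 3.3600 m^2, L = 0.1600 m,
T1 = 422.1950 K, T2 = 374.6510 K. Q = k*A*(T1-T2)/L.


dT = 47.5440 K
Q = 236.0230 * 3.3600 * 47.5440 / 0.1600 = 235651.0278 W

235651.0278 W


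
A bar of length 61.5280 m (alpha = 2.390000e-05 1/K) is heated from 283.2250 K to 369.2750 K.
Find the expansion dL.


dT = 86.0500 K
dL = 2.390000e-05 * 61.5280 * 86.0500 = 0.126538 m
L_final = 61.654538 m

dL = 0.126538 m


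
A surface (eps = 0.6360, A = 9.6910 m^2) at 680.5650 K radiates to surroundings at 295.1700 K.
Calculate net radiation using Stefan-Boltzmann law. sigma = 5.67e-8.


T^4 = 2.1453e+11
Tsurr^4 = 7.5908e+09
Q = 0.6360 * 5.67e-8 * 9.6910 * 2.0693e+11 = 72317.1901 W

72317.1901 W


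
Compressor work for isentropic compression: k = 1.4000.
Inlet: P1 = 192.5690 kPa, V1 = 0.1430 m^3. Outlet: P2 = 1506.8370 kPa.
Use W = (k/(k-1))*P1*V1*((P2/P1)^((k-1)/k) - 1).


(k-1)/k = 0.2857
(P2/P1)^exp = 1.8000
W = 3.5000 * 192.5690 * 0.1430 * (1.8000 - 1) = 77.1076 kJ

77.1076 kJ


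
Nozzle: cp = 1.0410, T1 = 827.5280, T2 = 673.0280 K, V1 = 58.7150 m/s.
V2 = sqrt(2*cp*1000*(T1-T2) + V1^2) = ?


dT = 154.5000 K
2*cp*1000*dT = 321669.0000
V1^2 = 3447.4512
V2 = sqrt(325116.4512) = 570.1898 m/s

570.1898 m/s


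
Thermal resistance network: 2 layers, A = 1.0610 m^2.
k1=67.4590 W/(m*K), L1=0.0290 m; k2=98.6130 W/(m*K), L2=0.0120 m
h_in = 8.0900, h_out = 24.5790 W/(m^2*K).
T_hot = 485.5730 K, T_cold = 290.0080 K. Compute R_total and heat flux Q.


R_conv_in = 1/(8.0900*1.0610) = 0.1165
R_1 = 0.0290/(67.4590*1.0610) = 0.0004
R_2 = 0.0120/(98.6130*1.0610) = 0.0001
R_conv_out = 1/(24.5790*1.0610) = 0.0383
R_total = 0.1554 K/W
Q = 195.5650 / 0.1554 = 1258.7162 W

R_total = 0.1554 K/W, Q = 1258.7162 W


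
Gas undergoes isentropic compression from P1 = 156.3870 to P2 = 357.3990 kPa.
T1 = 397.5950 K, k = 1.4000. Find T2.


(k-1)/k = 0.2857
(P2/P1)^exp = 1.2664
T2 = 397.5950 * 1.2664 = 503.4992 K

503.4992 K


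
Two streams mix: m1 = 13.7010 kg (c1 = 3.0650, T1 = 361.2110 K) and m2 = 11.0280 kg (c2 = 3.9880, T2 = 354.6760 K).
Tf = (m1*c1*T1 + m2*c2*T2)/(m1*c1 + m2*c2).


num = 30767.0689
den = 85.9732
Tf = 357.8680 K

357.8680 K


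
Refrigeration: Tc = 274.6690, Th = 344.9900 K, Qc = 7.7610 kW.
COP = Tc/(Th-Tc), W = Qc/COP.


COP = 274.6690 / 70.3210 = 3.9059
W = 7.7610 / 3.9059 = 1.9870 kW

COP = 3.9059, W = 1.9870 kW


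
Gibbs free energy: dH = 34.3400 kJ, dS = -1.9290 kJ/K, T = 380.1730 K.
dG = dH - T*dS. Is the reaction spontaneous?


T*dS = 380.1730 * -1.9290 = -733.3537 kJ
dG = 34.3400 + 733.3537 = 767.6937 kJ (non-spontaneous)

dG = 767.6937 kJ, non-spontaneous


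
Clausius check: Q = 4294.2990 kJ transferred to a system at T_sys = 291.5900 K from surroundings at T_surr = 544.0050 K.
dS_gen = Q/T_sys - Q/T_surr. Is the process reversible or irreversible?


dS_sys = 4294.2990/291.5900 = 14.7272 kJ/K
dS_surr = -4294.2990/544.0050 = -7.8939 kJ/K
dS_gen = 14.7272 - 7.8939 = 6.8333 kJ/K (irreversible)

dS_gen = 6.8333 kJ/K, irreversible


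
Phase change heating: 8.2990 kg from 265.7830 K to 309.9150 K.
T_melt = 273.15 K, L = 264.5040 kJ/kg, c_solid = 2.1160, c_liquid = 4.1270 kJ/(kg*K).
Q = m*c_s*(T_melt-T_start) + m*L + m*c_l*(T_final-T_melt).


Q1 (sensible, solid) = 8.2990 * 2.1160 * 7.3670 = 129.3696 kJ
Q2 (latent) = 8.2990 * 264.5040 = 2195.1187 kJ
Q3 (sensible, liquid) = 8.2990 * 4.1270 * 36.7650 = 1259.2003 kJ
Q_total = 3583.6885 kJ

3583.6885 kJ


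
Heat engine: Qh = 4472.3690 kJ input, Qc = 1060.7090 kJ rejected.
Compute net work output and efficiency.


W = 4472.3690 - 1060.7090 = 3411.6600 kJ
eta = 3411.6600 / 4472.3690 = 0.7628 = 76.2831%

W = 3411.6600 kJ, eta = 76.2831%


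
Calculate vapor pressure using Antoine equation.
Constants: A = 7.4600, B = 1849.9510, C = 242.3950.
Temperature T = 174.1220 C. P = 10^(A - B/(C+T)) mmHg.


C+T = 416.5170
B/(C+T) = 4.4415
log10(P) = 7.4600 - 4.4415 = 3.0185
P = 10^3.0185 = 1043.5715 mmHg

1043.5715 mmHg


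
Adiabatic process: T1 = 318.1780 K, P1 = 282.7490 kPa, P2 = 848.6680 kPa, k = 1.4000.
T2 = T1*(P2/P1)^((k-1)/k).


(k-1)/k = 0.2857
(P2/P1)^exp = 1.3689
T2 = 318.1780 * 1.3689 = 435.5641 K

435.5641 K


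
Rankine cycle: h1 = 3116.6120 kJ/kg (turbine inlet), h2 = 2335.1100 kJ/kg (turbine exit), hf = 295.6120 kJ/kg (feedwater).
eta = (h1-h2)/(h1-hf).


W = 781.5020 kJ/kg
Q_in = 2821.0000 kJ/kg
eta = 0.2770 = 27.7030%

eta = 27.7030%


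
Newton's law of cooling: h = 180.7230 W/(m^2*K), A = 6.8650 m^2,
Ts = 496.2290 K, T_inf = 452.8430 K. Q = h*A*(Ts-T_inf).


dT = 43.3860 K
Q = 180.7230 * 6.8650 * 43.3860 = 53827.4221 W

53827.4221 W


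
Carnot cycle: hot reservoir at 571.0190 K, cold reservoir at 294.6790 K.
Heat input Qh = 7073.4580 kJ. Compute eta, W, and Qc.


eta = 1 - 294.6790/571.0190 = 0.4839
W = 0.4839 * 7073.4580 = 3423.1425 kJ
Qc = 7073.4580 - 3423.1425 = 3650.3155 kJ

eta = 48.3942%, W = 3423.1425 kJ, Qc = 3650.3155 kJ


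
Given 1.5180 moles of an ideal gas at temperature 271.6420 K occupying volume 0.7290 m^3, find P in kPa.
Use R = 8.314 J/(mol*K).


P = nRT/V = 1.5180 * 8.314 * 271.6420 / 0.7290
= 3428.2992 / 0.7290 = 4702.7423 Pa = 4.7027 kPa

4.7027 kPa


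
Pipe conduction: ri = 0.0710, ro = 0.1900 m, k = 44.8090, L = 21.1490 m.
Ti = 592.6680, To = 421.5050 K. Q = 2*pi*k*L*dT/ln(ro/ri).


dT = 171.1630 K
ln(ro/ri) = 0.9843
Q = 2*pi*44.8090*21.1490*171.1630 / 0.9843 = 1035375.4492 W

1035375.4492 W


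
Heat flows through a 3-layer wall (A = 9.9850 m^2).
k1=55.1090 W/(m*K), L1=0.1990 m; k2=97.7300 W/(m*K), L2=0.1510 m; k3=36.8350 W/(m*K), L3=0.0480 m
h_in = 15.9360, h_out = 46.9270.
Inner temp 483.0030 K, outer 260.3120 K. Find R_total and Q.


R_conv_in = 1/(15.9360*9.9850) = 0.0063
R_1 = 0.1990/(55.1090*9.9850) = 0.0004
R_2 = 0.1510/(97.7300*9.9850) = 0.0002
R_3 = 0.0480/(36.8350*9.9850) = 0.0001
R_conv_out = 1/(46.9270*9.9850) = 0.0021
R_total = 0.0091 K/W
Q = 222.6910 / 0.0091 = 24564.4274 W

R_total = 0.0091 K/W, Q = 24564.4274 W


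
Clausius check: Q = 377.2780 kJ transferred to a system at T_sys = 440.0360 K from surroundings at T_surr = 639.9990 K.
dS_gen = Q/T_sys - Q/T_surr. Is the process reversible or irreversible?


dS_sys = 377.2780/440.0360 = 0.8574 kJ/K
dS_surr = -377.2780/639.9990 = -0.5895 kJ/K
dS_gen = 0.8574 - 0.5895 = 0.2679 kJ/K (irreversible)

dS_gen = 0.2679 kJ/K, irreversible


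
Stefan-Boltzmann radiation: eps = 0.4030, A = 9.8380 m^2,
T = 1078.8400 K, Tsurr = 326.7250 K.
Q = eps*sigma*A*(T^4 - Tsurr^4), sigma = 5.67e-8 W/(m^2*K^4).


T^4 = 1.3547e+12
Tsurr^4 = 1.1395e+10
Q = 0.4030 * 5.67e-8 * 9.8380 * 1.3433e+12 = 301963.4160 W

301963.4160 W


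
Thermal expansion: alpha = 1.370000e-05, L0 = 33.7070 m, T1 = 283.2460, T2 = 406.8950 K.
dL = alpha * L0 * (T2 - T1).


dT = 123.6490 K
dL = 1.370000e-05 * 33.7070 * 123.6490 = 0.057099 m
L_final = 33.764099 m

dL = 0.057099 m


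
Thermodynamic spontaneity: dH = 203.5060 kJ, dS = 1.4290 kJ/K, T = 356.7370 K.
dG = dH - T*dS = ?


T*dS = 356.7370 * 1.4290 = 509.7772 kJ
dG = 203.5060 - 509.7772 = -306.2712 kJ (spontaneous)

dG = -306.2712 kJ, spontaneous


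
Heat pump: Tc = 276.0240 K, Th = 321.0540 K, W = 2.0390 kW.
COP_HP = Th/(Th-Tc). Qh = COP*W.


COP = 321.0540 / 45.0300 = 7.1298
Qh = 7.1298 * 2.0390 = 14.5376 kW

COP = 7.1298, Qh = 14.5376 kW


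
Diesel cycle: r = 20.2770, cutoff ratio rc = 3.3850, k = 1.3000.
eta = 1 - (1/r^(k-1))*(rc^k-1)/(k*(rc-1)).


r^(k-1) = 2.4666
rc^k = 4.8801
eta = 0.4927 = 49.2651%

49.2651%


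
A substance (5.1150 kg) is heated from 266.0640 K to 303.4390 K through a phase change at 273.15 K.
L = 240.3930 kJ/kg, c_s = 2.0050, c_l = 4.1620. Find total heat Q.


Q1 (sensible, solid) = 5.1150 * 2.0050 * 7.0860 = 72.6710 kJ
Q2 (latent) = 5.1150 * 240.3930 = 1229.6102 kJ
Q3 (sensible, liquid) = 5.1150 * 4.1620 * 30.2890 = 644.8113 kJ
Q_total = 1947.0925 kJ

1947.0925 kJ


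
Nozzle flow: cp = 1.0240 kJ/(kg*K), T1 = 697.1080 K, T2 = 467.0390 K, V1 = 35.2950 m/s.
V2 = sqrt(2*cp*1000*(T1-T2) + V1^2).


dT = 230.0690 K
2*cp*1000*dT = 471181.3120
V1^2 = 1245.7370
V2 = sqrt(472427.0490) = 687.3333 m/s

687.3333 m/s


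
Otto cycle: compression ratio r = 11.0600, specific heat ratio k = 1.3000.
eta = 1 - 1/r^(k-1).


r^(k-1) = 2.0565
eta = 1 - 1/2.0565 = 0.5137 = 51.3734%

51.3734%


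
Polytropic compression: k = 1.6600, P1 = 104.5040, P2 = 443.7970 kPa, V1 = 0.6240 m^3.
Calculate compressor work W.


(k-1)/k = 0.3976
(P2/P1)^exp = 1.7771
W = 2.5152 * 104.5040 * 0.6240 * (1.7771 - 1) = 127.4524 kJ

127.4524 kJ


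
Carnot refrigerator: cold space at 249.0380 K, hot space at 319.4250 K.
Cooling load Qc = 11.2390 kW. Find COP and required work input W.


COP = 249.0380 / 70.3870 = 3.5381
W = 11.2390 / 3.5381 = 3.1765 kW

COP = 3.5381, W = 3.1765 kW


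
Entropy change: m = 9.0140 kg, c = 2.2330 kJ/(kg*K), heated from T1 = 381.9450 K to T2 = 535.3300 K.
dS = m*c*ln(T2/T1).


T2/T1 = 1.4016
ln(T2/T1) = 0.3376
dS = 9.0140 * 2.2330 * 0.3376 = 6.7954 kJ/K

6.7954 kJ/K


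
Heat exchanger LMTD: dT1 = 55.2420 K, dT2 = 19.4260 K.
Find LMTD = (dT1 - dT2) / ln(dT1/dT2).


dT1/dT2 = 2.8437
ln(dT1/dT2) = 1.0451
LMTD = 35.8160 / 1.0451 = 34.2700 K

34.2700 K


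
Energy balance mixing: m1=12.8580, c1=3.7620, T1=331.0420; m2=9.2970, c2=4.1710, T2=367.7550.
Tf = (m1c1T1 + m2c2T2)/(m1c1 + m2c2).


num = 30273.8211
den = 87.1496
Tf = 347.3777 K

347.3777 K


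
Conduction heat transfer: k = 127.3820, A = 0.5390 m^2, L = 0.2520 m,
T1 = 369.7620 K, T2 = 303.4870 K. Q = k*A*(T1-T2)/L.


dT = 66.2750 K
Q = 127.3820 * 0.5390 * 66.2750 / 0.2520 = 18057.0177 W

18057.0177 W


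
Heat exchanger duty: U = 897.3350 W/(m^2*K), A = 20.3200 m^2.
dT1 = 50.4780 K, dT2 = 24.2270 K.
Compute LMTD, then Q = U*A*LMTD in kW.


LMTD = 35.7609 K
Q = 897.3350 * 20.3200 * 35.7609 = 652058.7933 W = 652.0588 kW

652.0588 kW


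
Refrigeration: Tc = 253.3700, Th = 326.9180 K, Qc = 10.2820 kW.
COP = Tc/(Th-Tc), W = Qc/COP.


COP = 253.3700 / 73.5480 = 3.4450
W = 10.2820 / 3.4450 = 2.9846 kW

COP = 3.4450, W = 2.9846 kW


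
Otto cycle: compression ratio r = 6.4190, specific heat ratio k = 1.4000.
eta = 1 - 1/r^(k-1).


r^(k-1) = 2.1037
eta = 1 - 1/2.1037 = 0.5247 = 52.4650%

52.4650%


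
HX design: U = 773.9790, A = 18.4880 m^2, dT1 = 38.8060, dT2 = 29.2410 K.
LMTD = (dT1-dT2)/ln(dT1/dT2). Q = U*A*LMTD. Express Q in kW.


LMTD = 33.7982 K
Q = 773.9790 * 18.4880 * 33.7982 = 483629.7227 W = 483.6297 kW

483.6297 kW


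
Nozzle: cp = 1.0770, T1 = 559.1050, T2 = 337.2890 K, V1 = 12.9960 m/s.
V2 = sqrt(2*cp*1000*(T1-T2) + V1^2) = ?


dT = 221.8160 K
2*cp*1000*dT = 477791.6640
V1^2 = 168.8960
V2 = sqrt(477960.5600) = 691.3469 m/s

691.3469 m/s


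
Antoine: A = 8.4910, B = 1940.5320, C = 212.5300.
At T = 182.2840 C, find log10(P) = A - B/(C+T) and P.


C+T = 394.8140
B/(C+T) = 4.9151
log10(P) = 8.4910 - 4.9151 = 3.5759
P = 10^3.5759 = 3766.5725 mmHg

3766.5725 mmHg


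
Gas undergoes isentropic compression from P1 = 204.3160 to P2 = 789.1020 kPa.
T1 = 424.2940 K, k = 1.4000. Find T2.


(k-1)/k = 0.2857
(P2/P1)^exp = 1.4712
T2 = 424.2940 * 1.4712 = 624.2130 K

624.2130 K


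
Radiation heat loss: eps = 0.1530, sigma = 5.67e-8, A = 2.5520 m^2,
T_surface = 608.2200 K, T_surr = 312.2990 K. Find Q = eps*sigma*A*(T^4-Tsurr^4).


T^4 = 1.3685e+11
Tsurr^4 = 9.5122e+09
Q = 0.1530 * 5.67e-8 * 2.5520 * 1.2734e+11 = 2819.0984 W

2819.0984 W


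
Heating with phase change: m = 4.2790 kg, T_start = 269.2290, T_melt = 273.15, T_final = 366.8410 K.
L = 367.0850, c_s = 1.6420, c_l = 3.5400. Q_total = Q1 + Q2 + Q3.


Q1 (sensible, solid) = 4.2790 * 1.6420 * 3.9210 = 27.5494 kJ
Q2 (latent) = 4.2790 * 367.0850 = 1570.7567 kJ
Q3 (sensible, liquid) = 4.2790 * 3.5400 * 93.6910 = 1419.1994 kJ
Q_total = 3017.5055 kJ

3017.5055 kJ


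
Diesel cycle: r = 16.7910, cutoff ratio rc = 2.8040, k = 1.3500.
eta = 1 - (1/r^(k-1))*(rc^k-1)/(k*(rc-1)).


r^(k-1) = 2.6840
rc^k = 4.0225
eta = 0.5376 = 53.7592%

53.7592%


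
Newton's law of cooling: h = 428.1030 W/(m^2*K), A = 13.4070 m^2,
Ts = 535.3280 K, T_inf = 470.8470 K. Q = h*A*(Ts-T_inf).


dT = 64.4810 K
Q = 428.1030 * 13.4070 * 64.4810 = 370093.6594 W

370093.6594 W


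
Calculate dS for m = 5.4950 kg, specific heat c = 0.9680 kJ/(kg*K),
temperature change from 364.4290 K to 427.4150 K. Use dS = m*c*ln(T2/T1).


T2/T1 = 1.1728
ln(T2/T1) = 0.1594
dS = 5.4950 * 0.9680 * 0.1594 = 0.8480 kJ/K

0.8480 kJ/K


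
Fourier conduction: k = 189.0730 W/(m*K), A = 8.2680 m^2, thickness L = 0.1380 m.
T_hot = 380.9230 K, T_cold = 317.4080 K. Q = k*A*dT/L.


dT = 63.5150 K
Q = 189.0730 * 8.2680 * 63.5150 / 0.1380 = 719494.0373 W

719494.0373 W


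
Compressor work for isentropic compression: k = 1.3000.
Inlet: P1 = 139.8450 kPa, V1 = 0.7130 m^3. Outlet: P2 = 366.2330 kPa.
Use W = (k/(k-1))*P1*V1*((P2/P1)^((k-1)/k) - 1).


(k-1)/k = 0.2308
(P2/P1)^exp = 1.2488
W = 4.3333 * 139.8450 * 0.7130 * (1.2488 - 1) = 107.4929 kJ

107.4929 kJ


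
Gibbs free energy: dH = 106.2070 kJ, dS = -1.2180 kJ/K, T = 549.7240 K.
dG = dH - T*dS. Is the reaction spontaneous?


T*dS = 549.7240 * -1.2180 = -669.5638 kJ
dG = 106.2070 + 669.5638 = 775.7708 kJ (non-spontaneous)

dG = 775.7708 kJ, non-spontaneous


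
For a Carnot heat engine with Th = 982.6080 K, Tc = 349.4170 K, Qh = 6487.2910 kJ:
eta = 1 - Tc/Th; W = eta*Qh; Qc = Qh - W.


eta = 1 - 349.4170/982.6080 = 0.6444
W = 0.6444 * 6487.2910 = 4180.3998 kJ
Qc = 6487.2910 - 4180.3998 = 2306.8912 kJ

eta = 64.4398%, W = 4180.3998 kJ, Qc = 2306.8912 kJ


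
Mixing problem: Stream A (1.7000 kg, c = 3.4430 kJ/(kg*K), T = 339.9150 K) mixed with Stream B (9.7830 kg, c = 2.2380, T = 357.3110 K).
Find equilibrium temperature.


num = 9812.6500
den = 27.7475
Tf = 353.6415 K

353.6415 K


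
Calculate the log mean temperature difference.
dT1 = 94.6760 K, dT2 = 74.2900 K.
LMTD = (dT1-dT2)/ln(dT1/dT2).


dT1/dT2 = 1.2744
ln(dT1/dT2) = 0.2425
LMTD = 20.3860 / 0.2425 = 84.0715 K

84.0715 K


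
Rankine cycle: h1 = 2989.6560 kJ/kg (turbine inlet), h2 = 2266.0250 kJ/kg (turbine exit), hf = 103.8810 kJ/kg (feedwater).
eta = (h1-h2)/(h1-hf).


W = 723.6310 kJ/kg
Q_in = 2885.7750 kJ/kg
eta = 0.2508 = 25.0758%

eta = 25.0758%


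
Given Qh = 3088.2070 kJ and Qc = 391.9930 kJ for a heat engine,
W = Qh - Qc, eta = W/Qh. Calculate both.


W = 3088.2070 - 391.9930 = 2696.2140 kJ
eta = 2696.2140 / 3088.2070 = 0.8731 = 87.3068%

W = 2696.2140 kJ, eta = 87.3068%


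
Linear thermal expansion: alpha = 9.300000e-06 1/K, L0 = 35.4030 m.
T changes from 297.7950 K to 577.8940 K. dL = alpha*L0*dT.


dT = 280.0990 K
dL = 9.300000e-06 * 35.4030 * 280.0990 = 0.092222 m
L_final = 35.495222 m

dL = 0.092222 m


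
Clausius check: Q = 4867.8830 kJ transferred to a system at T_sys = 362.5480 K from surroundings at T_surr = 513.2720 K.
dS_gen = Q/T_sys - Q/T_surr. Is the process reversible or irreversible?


dS_sys = 4867.8830/362.5480 = 13.4269 kJ/K
dS_surr = -4867.8830/513.2720 = -9.4840 kJ/K
dS_gen = 13.4269 - 9.4840 = 3.9428 kJ/K (irreversible)

dS_gen = 3.9428 kJ/K, irreversible


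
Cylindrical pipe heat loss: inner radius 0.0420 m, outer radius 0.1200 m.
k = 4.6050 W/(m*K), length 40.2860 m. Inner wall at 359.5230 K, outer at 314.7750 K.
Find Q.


dT = 44.7480 K
ln(ro/ri) = 1.0498
Q = 2*pi*4.6050*40.2860*44.7480 / 1.0498 = 49684.5728 W

49684.5728 W


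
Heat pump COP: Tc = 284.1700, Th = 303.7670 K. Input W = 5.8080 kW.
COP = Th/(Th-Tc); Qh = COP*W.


COP = 303.7670 / 19.5970 = 15.5007
Qh = 15.5007 * 5.8080 = 90.0280 kW

COP = 15.5007, Qh = 90.0280 kW


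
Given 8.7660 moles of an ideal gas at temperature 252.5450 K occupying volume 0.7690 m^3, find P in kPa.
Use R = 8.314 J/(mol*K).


P = nRT/V = 8.7660 * 8.314 * 252.5450 / 0.7690
= 18405.6119 / 0.7690 = 23934.4759 Pa = 23.9345 kPa

23.9345 kPa


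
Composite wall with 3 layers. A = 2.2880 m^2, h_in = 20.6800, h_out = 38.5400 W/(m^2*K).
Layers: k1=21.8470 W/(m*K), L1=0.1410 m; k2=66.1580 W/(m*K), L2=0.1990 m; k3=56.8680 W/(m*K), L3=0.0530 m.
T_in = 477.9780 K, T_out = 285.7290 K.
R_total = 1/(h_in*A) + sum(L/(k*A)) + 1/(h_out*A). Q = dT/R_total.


R_conv_in = 1/(20.6800*2.2880) = 0.0211
R_1 = 0.1410/(21.8470*2.2880) = 0.0028
R_2 = 0.1990/(66.1580*2.2880) = 0.0013
R_3 = 0.0530/(56.8680*2.2880) = 0.0004
R_conv_out = 1/(38.5400*2.2880) = 0.0113
R_total = 0.0370 K/W
Q = 192.2490 / 0.0370 = 5193.4113 W

R_total = 0.0370 K/W, Q = 5193.4113 W


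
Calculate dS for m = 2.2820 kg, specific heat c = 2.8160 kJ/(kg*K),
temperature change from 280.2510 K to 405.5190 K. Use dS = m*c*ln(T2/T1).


T2/T1 = 1.4470
ln(T2/T1) = 0.3695
dS = 2.2820 * 2.8160 * 0.3695 = 2.3743 kJ/K

2.3743 kJ/K


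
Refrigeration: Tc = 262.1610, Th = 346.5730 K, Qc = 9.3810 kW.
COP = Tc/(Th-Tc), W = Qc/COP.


COP = 262.1610 / 84.4120 = 3.1057
W = 9.3810 / 3.1057 = 3.0205 kW

COP = 3.1057, W = 3.0205 kW


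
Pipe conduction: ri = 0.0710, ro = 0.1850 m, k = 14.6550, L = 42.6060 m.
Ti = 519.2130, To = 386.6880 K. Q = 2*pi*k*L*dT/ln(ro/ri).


dT = 132.5250 K
ln(ro/ri) = 0.9577
Q = 2*pi*14.6550*42.6060*132.5250 / 0.9577 = 542894.8061 W

542894.8061 W


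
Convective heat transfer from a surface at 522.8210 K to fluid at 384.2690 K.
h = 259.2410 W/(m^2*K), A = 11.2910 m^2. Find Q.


dT = 138.5520 K
Q = 259.2410 * 11.2910 * 138.5520 = 405554.1918 W

405554.1918 W


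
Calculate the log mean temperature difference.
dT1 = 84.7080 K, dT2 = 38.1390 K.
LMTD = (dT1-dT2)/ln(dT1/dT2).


dT1/dT2 = 2.2210
ln(dT1/dT2) = 0.7980
LMTD = 46.5690 / 0.7980 = 58.3591 K

58.3591 K


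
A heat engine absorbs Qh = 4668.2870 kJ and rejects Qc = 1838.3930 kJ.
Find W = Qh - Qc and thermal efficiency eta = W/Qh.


W = 4668.2870 - 1838.3930 = 2829.8940 kJ
eta = 2829.8940 / 4668.2870 = 0.6062 = 60.6195%

W = 2829.8940 kJ, eta = 60.6195%


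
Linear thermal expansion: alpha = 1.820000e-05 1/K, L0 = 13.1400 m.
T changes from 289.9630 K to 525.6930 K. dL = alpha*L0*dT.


dT = 235.7300 K
dL = 1.820000e-05 * 13.1400 * 235.7300 = 0.056374 m
L_final = 13.196374 m

dL = 0.056374 m


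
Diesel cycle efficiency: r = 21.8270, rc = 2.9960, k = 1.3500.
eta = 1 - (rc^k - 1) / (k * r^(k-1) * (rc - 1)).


r^(k-1) = 2.9420
rc^k = 4.3988
eta = 0.5713 = 57.1274%

57.1274%


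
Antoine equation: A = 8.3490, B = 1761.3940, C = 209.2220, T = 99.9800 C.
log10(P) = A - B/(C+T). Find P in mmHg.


C+T = 309.2020
B/(C+T) = 5.6966
log10(P) = 8.3490 - 5.6966 = 2.6524
P = 10^2.6524 = 449.1793 mmHg

449.1793 mmHg


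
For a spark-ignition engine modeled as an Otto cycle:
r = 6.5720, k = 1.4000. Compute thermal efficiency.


r^(k-1) = 2.1236
eta = 1 - 1/2.1236 = 0.5291 = 52.9108%

52.9108%
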